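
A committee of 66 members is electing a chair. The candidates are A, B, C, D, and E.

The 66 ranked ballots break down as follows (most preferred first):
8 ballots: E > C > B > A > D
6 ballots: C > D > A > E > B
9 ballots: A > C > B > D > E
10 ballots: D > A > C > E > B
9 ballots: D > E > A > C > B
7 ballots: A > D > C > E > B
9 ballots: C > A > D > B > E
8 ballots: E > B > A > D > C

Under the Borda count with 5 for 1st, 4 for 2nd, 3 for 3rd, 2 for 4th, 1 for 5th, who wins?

A

A: 8×2 + 6×3 + 9×5 + 10×4 + 9×3 + 7×5 + 9×4 + 8×3 = 241
B: 8×3 + 6×1 + 9×3 + 10×1 + 9×1 + 7×1 + 9×2 + 8×4 = 133
C: 8×4 + 6×5 + 9×4 + 10×3 + 9×2 + 7×3 + 9×5 + 8×1 = 220
D: 8×1 + 6×4 + 9×2 + 10×5 + 9×5 + 7×4 + 9×3 + 8×2 = 216
E: 8×5 + 6×2 + 9×1 + 10×2 + 9×4 + 7×2 + 9×1 + 8×5 = 180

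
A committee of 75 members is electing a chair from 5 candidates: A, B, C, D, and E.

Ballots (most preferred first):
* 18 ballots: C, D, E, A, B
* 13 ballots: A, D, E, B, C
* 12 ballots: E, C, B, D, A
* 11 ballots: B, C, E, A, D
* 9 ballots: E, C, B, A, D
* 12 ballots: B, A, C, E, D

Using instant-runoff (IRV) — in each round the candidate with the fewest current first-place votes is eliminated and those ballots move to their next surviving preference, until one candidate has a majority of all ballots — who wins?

E

Round 1: A 13, B 23, C 18, D 0, E 21. D eliminated.
Round 2: A 13, B 23, C 18, E 21. A eliminated.
Round 3: B 23, C 18, E 34. C eliminated.
Round 4: B 23, E 52. E has a majority (≥38).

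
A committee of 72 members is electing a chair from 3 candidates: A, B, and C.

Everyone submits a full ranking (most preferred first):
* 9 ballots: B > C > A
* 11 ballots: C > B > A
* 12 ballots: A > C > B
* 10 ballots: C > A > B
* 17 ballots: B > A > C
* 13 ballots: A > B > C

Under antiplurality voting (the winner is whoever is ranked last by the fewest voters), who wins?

A

Last-place votes: A 20, B 22, C 30.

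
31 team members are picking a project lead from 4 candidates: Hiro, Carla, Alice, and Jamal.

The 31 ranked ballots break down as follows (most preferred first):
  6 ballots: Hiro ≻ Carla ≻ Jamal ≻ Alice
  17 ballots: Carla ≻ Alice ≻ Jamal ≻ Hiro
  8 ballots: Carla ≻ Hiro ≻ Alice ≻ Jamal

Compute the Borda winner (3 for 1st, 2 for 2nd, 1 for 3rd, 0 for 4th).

Carla

Hiro: 6×3 + 17×0 + 8×2 = 34
Carla: 6×2 + 17×3 + 8×3 = 87
Alice: 6×0 + 17×2 + 8×1 = 42
Jamal: 6×1 + 17×1 + 8×0 = 23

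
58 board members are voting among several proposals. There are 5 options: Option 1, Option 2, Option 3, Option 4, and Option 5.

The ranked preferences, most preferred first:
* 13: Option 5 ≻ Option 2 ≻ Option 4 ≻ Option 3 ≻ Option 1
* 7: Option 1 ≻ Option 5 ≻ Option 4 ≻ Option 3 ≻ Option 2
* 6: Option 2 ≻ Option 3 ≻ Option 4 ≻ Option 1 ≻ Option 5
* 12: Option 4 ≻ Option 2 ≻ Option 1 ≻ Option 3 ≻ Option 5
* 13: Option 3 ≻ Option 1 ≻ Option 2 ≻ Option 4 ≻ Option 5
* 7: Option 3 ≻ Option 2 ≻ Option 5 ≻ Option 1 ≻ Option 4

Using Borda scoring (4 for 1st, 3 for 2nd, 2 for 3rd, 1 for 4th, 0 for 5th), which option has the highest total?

Option 2

Option 1: 13×0 + 7×4 + 6×1 + 12×2 + 13×3 + 7×1 = 104
Option 2: 13×3 + 7×0 + 6×4 + 12×3 + 13×2 + 7×3 = 146
Option 3: 13×1 + 7×1 + 6×3 + 12×1 + 13×4 + 7×4 = 130
Option 4: 13×2 + 7×2 + 6×2 + 12×4 + 13×1 + 7×0 = 113
Option 5: 13×4 + 7×3 + 6×0 + 12×0 + 13×0 + 7×2 = 87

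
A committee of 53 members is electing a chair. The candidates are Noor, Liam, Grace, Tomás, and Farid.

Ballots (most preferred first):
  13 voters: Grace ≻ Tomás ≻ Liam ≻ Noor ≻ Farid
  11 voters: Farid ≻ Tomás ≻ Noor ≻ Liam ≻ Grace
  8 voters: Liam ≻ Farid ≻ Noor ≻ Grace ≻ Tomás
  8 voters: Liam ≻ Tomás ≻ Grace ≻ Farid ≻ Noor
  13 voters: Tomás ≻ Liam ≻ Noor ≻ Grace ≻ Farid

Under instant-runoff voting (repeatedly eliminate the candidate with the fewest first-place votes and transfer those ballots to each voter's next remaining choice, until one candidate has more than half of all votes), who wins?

Tomás

Round 1: Noor 0, Liam 16, Grace 13, Tomás 13, Farid 11. Noor eliminated.
Round 2: Liam 16, Grace 13, Tomás 13, Farid 11. Farid eliminated.
Round 3: Liam 16, Grace 13, Tomás 24. Grace eliminated.
Round 4: Liam 16, Tomás 37. Tomás has a majority (≥27).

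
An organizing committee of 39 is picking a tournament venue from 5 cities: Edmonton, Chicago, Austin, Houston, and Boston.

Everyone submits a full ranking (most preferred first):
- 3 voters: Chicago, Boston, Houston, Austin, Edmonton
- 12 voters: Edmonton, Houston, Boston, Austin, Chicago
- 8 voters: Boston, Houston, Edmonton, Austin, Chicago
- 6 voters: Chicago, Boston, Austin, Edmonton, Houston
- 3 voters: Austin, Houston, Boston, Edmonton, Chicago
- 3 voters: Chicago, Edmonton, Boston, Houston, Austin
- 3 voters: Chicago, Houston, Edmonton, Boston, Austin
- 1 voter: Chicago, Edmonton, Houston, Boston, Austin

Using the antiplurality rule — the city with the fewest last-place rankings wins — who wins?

Boston

Last-place votes: Edmonton 3, Chicago 23, Austin 7, Houston 6, Boston 0.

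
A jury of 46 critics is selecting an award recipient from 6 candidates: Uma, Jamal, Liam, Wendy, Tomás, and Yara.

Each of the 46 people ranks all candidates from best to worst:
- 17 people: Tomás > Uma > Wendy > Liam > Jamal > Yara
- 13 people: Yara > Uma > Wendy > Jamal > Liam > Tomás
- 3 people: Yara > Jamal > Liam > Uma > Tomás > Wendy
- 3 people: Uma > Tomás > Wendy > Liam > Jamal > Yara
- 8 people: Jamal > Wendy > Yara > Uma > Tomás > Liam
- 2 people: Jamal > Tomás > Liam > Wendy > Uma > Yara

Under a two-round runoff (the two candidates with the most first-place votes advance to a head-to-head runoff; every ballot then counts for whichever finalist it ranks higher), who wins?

Round 1 first-place votes: Uma 3, Jamal 10, Liam 0, Wendy 0, Tomás 17, Yara 16. Tomás and Yara advance.
Runoff: Tomás is ranked above Yara on 22 ballots, Yara above Tomás on 24.

Yara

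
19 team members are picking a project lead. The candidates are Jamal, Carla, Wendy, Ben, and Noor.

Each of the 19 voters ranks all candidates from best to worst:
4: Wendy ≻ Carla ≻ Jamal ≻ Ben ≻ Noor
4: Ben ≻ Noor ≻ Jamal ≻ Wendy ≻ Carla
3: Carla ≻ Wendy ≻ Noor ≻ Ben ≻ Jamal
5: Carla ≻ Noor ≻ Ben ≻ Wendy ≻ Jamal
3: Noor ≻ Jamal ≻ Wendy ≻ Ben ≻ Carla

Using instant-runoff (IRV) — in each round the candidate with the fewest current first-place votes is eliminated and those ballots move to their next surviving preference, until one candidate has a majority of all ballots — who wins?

Wendy

Round 1: Jamal 0, Carla 8, Wendy 4, Ben 4, Noor 3. Jamal eliminated.
Round 2: Carla 8, Wendy 4, Ben 4, Noor 3. Noor eliminated.
Round 3: Carla 8, Wendy 7, Ben 4. Ben eliminated.
Round 4: Carla 8, Wendy 11. Wendy has a majority (≥10).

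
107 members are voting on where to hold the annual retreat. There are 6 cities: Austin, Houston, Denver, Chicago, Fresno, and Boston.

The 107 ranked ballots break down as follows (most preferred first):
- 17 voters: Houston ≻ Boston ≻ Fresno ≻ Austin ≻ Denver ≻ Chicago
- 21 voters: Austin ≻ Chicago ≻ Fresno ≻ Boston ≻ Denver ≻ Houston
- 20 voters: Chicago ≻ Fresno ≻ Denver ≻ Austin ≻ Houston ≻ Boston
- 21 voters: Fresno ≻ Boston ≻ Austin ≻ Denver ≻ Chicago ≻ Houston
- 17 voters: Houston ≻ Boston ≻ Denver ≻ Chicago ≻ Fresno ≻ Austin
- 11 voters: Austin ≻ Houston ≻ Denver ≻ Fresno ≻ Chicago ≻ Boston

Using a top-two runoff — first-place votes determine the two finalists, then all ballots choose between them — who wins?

Austin

Round 1 first-place votes: Austin 32, Houston 34, Denver 0, Chicago 20, Fresno 21, Boston 0. Houston and Austin advance.
Runoff: Houston is ranked above Austin on 34 ballots, Austin above Houston on 73.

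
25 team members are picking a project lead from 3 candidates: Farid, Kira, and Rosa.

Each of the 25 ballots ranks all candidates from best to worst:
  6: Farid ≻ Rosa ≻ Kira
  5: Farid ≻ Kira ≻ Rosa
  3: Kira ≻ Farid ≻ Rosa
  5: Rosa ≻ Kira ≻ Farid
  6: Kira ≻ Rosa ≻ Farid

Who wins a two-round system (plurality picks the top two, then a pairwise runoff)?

Round 1 first-place votes: Farid 11, Kira 9, Rosa 5. Farid and Kira advance.
Runoff: Farid is ranked above Kira on 11 ballots, Kira above Farid on 14.

Kira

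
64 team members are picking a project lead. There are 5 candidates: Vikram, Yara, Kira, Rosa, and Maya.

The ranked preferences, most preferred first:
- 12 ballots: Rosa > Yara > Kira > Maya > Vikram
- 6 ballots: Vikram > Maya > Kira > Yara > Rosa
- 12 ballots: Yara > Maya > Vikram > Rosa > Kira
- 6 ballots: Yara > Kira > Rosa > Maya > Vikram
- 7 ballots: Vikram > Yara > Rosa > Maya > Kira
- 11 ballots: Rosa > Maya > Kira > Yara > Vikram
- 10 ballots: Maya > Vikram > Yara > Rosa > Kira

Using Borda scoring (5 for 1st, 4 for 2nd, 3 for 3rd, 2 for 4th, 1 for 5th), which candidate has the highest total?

Yara

Vikram: 12×1 + 6×5 + 12×3 + 6×1 + 7×5 + 11×1 + 10×4 = 170
Yara: 12×4 + 6×2 + 12×5 + 6×5 + 7×4 + 11×2 + 10×3 = 230
Kira: 12×3 + 6×3 + 12×1 + 6×4 + 7×1 + 11×3 + 10×1 = 140
Rosa: 12×5 + 6×1 + 12×2 + 6×3 + 7×3 + 11×5 + 10×2 = 204
Maya: 12×2 + 6×4 + 12×4 + 6×2 + 7×2 + 11×4 + 10×5 = 216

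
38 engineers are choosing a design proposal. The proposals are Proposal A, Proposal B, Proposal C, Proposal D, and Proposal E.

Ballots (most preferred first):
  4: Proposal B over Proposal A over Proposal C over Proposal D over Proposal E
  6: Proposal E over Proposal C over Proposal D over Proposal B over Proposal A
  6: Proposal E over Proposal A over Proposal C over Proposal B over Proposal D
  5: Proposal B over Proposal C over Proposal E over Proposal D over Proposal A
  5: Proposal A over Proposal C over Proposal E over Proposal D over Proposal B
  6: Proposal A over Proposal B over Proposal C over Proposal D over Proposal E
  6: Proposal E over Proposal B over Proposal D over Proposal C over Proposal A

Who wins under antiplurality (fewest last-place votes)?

Proposal C

Last-place votes: Proposal A 17, Proposal B 5, Proposal C 0, Proposal D 6, Proposal E 10.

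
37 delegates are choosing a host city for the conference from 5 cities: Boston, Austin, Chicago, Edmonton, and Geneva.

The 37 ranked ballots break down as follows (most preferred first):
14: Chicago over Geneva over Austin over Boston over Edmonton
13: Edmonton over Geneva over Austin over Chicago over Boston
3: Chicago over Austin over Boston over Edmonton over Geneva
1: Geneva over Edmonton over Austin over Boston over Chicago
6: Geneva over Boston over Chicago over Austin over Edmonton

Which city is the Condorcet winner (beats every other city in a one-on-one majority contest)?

Geneva vs Boston: 34–3
Geneva vs Austin: 34–3
Geneva vs Chicago: 20–17
Geneva vs Edmonton: 21–16
Geneva beats every other city.

Geneva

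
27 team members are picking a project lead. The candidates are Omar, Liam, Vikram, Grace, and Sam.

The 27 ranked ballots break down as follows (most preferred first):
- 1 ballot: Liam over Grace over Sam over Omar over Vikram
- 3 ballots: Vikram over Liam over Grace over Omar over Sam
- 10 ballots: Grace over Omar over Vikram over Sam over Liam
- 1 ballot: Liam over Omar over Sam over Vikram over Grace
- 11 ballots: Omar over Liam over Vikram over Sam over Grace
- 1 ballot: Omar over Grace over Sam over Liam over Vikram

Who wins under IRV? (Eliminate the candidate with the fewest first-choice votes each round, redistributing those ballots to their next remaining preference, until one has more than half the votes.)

Round 1: Omar 12, Liam 2, Vikram 3, Grace 10, Sam 0. Sam eliminated.
Round 2: Omar 12, Liam 2, Vikram 3, Grace 10. Liam eliminated.
Round 3: Omar 13, Vikram 3, Grace 11. Vikram eliminated.
Round 4: Omar 13, Grace 14. Grace has a majority (≥14).

Grace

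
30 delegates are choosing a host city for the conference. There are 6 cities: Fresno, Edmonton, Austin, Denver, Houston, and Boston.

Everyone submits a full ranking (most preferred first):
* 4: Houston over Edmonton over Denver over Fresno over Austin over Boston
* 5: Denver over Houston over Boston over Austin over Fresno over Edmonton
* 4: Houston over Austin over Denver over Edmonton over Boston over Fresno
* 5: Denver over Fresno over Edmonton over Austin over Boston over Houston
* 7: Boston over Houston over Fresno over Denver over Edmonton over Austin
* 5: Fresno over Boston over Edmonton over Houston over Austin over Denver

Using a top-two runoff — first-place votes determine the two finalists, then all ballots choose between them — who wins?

Round 1 first-place votes: Fresno 5, Edmonton 0, Austin 0, Denver 10, Houston 8, Boston 7. Denver and Houston advance.
Runoff: Denver is ranked above Houston on 10 ballots, Houston above Denver on 20.

Houston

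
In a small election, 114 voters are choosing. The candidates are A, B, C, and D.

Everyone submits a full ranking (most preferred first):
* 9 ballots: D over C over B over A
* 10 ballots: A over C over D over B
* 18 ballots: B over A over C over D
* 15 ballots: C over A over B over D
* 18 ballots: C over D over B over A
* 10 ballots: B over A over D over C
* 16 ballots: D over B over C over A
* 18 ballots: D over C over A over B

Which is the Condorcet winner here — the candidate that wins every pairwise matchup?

C

C vs A: 76–38
C vs B: 70–44
C vs D: 61–53
C beats every other candidate.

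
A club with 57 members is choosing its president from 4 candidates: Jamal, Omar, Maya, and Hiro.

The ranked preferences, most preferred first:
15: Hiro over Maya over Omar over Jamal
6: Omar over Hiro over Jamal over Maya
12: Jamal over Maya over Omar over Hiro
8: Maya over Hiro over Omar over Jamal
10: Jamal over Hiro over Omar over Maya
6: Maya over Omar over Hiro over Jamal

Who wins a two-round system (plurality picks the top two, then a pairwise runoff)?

Hiro

Round 1 first-place votes: Jamal 22, Omar 6, Maya 14, Hiro 15. Jamal and Hiro advance.
Runoff: Jamal is ranked above Hiro on 22 ballots, Hiro above Jamal on 35.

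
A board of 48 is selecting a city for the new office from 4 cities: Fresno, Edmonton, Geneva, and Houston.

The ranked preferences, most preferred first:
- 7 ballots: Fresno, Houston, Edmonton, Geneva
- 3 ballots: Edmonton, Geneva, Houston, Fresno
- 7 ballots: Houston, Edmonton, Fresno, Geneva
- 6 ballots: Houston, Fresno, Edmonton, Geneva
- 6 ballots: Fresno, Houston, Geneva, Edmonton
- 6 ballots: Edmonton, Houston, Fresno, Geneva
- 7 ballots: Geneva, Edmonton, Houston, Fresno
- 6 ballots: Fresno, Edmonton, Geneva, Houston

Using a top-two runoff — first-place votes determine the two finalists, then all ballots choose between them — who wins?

Houston

Round 1 first-place votes: Fresno 19, Edmonton 9, Geneva 7, Houston 13. Fresno and Houston advance.
Runoff: Fresno is ranked above Houston on 19 ballots, Houston above Fresno on 29.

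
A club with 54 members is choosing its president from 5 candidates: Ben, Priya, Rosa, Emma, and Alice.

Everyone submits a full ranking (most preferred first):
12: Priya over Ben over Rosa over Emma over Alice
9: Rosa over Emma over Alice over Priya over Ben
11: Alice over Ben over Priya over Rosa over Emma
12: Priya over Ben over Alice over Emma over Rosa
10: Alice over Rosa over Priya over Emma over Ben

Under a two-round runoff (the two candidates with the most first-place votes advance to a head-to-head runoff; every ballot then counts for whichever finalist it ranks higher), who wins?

Alice

Round 1 first-place votes: Ben 0, Priya 24, Rosa 9, Emma 0, Alice 21. Priya and Alice advance.
Runoff: Priya is ranked above Alice on 24 ballots, Alice above Priya on 30.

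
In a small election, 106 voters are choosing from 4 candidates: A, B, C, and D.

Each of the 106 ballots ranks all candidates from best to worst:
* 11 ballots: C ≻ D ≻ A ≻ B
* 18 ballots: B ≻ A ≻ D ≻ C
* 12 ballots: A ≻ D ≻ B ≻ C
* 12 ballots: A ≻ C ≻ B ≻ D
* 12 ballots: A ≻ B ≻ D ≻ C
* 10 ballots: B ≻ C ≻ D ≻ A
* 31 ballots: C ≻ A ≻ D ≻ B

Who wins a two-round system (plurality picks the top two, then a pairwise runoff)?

A

Round 1 first-place votes: A 36, B 28, C 42, D 0. C and A advance.
Runoff: C is ranked above A on 52 ballots, A above C on 54.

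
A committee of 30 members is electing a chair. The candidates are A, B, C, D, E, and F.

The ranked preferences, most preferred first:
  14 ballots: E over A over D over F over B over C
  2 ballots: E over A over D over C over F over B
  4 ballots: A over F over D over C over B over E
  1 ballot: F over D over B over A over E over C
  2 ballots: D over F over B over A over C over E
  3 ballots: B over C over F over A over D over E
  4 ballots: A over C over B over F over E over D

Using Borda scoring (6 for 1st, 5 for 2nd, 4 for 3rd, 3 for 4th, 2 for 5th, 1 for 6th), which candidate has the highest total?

A: 14×5 + 2×5 + 4×6 + 1×3 + 2×3 + 3×3 + 4×6 = 146
B: 14×2 + 2×1 + 4×2 + 1×4 + 2×4 + 3×6 + 4×4 = 84
C: 14×1 + 2×3 + 4×3 + 1×1 + 2×2 + 3×5 + 4×5 = 72
D: 14×4 + 2×4 + 4×4 + 1×5 + 2×6 + 3×2 + 4×1 = 107
E: 14×6 + 2×6 + 4×1 + 1×2 + 2×1 + 3×1 + 4×2 = 115
F: 14×3 + 2×2 + 4×5 + 1×6 + 2×5 + 3×4 + 4×3 = 106

A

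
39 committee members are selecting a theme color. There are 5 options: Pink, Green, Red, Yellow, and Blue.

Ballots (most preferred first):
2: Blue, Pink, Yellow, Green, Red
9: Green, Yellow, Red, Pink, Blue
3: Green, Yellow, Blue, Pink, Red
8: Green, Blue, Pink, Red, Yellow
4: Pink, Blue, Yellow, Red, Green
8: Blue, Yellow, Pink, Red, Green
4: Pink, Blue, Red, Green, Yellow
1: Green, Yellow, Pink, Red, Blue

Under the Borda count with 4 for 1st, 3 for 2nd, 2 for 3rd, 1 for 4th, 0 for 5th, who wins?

Pink: 2×3 + 9×1 + 3×1 + 8×2 + 4×4 + 8×2 + 4×4 + 1×2 = 84
Green: 2×1 + 9×4 + 3×4 + 8×4 + 4×0 + 8×0 + 4×1 + 1×4 = 90
Red: 2×0 + 9×2 + 3×0 + 8×1 + 4×1 + 8×1 + 4×2 + 1×1 = 47
Yellow: 2×2 + 9×3 + 3×3 + 8×0 + 4×2 + 8×3 + 4×0 + 1×3 = 75
Blue: 2×4 + 9×0 + 3×2 + 8×3 + 4×3 + 8×4 + 4×3 + 1×0 = 94

Blue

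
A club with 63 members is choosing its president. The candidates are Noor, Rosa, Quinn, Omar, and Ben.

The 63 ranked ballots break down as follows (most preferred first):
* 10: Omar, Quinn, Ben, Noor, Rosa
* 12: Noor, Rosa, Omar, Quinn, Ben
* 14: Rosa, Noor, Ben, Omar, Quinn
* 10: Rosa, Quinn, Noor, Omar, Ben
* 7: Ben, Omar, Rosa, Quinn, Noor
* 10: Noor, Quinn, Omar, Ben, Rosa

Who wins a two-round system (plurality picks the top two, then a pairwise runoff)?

Round 1 first-place votes: Noor 22, Rosa 24, Quinn 0, Omar 10, Ben 7. Rosa and Noor advance.
Runoff: Rosa is ranked above Noor on 31 ballots, Noor above Rosa on 32.

Noor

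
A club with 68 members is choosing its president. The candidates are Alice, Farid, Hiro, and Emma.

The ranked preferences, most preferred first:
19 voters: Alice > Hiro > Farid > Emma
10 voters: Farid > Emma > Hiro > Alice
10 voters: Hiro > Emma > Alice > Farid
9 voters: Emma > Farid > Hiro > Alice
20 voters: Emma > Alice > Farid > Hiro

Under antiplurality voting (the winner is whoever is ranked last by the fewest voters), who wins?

Last-place votes: Alice 19, Farid 10, Hiro 20, Emma 19.

Farid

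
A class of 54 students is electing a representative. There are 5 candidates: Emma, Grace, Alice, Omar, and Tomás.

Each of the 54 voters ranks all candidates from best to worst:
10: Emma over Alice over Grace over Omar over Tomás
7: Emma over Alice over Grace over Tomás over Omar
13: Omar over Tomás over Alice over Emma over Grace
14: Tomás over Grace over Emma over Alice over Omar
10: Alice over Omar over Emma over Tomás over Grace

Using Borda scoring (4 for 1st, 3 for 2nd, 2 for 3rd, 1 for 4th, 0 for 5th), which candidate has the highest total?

Emma: 10×4 + 7×4 + 13×1 + 14×2 + 10×2 = 129
Grace: 10×2 + 7×2 + 13×0 + 14×3 + 10×0 = 76
Alice: 10×3 + 7×3 + 13×2 + 14×1 + 10×4 = 131
Omar: 10×1 + 7×0 + 13×4 + 14×0 + 10×3 = 92
Tomás: 10×0 + 7×1 + 13×3 + 14×4 + 10×1 = 112

Alice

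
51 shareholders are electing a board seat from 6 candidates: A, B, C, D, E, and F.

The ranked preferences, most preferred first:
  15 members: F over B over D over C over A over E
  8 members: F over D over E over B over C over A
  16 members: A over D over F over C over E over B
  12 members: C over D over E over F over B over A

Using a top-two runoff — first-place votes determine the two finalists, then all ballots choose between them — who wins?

F

Round 1 first-place votes: A 16, B 0, C 12, D 0, E 0, F 23. F and A advance.
Runoff: F is ranked above A on 35 ballots, A above F on 16.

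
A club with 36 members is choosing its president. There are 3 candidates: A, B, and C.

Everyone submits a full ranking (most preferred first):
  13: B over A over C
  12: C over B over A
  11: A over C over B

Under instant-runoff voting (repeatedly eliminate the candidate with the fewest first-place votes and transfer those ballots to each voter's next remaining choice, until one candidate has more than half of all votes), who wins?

Round 1: A 11, B 13, C 12. A eliminated.
Round 2: B 13, C 23. C has a majority (≥19).

C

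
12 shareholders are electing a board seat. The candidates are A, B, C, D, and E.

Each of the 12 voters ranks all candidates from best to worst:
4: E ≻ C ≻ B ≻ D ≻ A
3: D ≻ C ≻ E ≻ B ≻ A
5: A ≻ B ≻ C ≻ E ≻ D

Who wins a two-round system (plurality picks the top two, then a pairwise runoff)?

E

Round 1 first-place votes: A 5, B 0, C 0, D 3, E 4. A and E advance.
Runoff: A is ranked above E on 5 ballots, E above A on 7.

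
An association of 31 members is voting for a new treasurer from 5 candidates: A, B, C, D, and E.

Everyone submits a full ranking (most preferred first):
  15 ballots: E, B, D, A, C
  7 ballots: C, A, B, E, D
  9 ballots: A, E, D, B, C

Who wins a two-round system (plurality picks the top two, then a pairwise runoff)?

Round 1 first-place votes: A 9, B 0, C 7, D 0, E 15. E and A advance.
Runoff: E is ranked above A on 15 ballots, A above E on 16.

A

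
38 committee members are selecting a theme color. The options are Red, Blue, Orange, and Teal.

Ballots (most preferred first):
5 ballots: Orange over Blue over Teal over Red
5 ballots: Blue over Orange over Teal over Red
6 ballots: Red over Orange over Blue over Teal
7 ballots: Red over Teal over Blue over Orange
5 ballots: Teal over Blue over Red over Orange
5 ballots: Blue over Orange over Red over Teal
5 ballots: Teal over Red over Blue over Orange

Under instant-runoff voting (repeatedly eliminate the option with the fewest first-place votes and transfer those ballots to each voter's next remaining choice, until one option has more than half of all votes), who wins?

Round 1: Red 13, Blue 10, Orange 5, Teal 10. Orange eliminated.
Round 2: Red 13, Blue 15, Teal 10. Teal eliminated.
Round 3: Red 18, Blue 20. Blue has a majority (≥20).

Blue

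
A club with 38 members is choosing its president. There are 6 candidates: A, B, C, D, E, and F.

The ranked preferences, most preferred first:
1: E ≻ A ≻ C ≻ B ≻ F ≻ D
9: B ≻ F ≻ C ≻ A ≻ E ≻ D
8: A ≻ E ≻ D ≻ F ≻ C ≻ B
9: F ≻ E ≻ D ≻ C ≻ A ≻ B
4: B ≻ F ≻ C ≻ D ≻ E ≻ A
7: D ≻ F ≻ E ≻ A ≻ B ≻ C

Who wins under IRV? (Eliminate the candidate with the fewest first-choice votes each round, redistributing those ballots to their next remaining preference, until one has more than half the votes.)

F

Round 1: A 8, B 13, C 0, D 7, E 1, F 9. C eliminated.
Round 2: A 8, B 13, D 7, E 1, F 9. E eliminated.
Round 3: A 9, B 13, D 7, F 9. D eliminated.
Round 4: A 9, B 13, F 16. A eliminated.
Round 5: B 14, F 24. F has a majority (≥20).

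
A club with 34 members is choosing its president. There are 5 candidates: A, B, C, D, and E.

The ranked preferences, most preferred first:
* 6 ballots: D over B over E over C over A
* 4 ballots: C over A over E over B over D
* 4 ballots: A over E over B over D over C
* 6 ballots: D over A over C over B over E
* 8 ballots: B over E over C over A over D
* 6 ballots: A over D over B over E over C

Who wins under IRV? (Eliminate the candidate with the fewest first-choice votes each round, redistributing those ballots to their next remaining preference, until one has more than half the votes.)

A

Round 1: A 10, B 8, C 4, D 12, E 0. E eliminated.
Round 2: A 10, B 8, C 4, D 12. C eliminated.
Round 3: A 14, B 8, D 12. B eliminated.
Round 4: A 22, D 12. A has a majority (≥18).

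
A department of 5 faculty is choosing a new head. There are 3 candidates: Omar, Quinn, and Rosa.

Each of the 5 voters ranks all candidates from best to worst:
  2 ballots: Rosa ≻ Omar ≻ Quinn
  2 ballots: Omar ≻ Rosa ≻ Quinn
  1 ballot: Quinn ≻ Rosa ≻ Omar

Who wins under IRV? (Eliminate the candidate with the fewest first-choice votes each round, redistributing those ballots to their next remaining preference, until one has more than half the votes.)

Round 1: Omar 2, Quinn 1, Rosa 2. Quinn eliminated.
Round 2: Omar 2, Rosa 3. Rosa has a majority (≥3).

Rosa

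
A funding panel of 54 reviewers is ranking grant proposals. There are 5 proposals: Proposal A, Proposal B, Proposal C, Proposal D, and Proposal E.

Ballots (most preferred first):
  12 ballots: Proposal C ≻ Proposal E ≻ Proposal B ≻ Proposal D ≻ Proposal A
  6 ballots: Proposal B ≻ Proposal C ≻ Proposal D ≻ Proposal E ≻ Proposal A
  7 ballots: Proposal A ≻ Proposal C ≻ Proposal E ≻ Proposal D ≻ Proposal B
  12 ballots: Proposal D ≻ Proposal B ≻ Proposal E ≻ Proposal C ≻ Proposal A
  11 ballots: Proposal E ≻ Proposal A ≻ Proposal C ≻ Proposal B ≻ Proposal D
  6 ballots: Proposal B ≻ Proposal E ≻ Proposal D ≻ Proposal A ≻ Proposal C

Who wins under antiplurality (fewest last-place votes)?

Last-place votes: Proposal A 30, Proposal B 7, Proposal C 6, Proposal D 11, Proposal E 0.

Proposal E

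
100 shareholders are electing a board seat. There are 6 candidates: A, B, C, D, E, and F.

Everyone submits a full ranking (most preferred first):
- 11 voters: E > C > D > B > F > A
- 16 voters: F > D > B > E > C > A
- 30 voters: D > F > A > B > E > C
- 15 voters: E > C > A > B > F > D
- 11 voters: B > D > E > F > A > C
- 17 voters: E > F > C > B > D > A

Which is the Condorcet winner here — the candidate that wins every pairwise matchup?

D vs A: 85–15
D vs B: 57–43
D vs C: 57–43
D vs E: 57–43
D vs F: 52–48
D beats every other candidate.

D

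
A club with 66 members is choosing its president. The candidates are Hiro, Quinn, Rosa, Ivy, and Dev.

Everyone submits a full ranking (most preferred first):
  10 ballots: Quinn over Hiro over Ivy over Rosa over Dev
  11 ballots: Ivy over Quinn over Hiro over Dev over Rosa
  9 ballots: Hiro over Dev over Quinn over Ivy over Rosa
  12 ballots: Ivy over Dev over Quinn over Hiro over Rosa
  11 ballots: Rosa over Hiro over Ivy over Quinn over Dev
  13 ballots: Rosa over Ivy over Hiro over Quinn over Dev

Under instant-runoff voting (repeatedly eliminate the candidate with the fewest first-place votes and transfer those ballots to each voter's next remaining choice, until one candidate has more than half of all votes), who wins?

Round 1: Hiro 9, Quinn 10, Rosa 24, Ivy 23, Dev 0. Dev eliminated.
Round 2: Hiro 9, Quinn 10, Rosa 24, Ivy 23. Hiro eliminated.
Round 3: Quinn 19, Rosa 24, Ivy 23. Quinn eliminated.
Round 4: Rosa 24, Ivy 42. Ivy has a majority (≥34).

Ivy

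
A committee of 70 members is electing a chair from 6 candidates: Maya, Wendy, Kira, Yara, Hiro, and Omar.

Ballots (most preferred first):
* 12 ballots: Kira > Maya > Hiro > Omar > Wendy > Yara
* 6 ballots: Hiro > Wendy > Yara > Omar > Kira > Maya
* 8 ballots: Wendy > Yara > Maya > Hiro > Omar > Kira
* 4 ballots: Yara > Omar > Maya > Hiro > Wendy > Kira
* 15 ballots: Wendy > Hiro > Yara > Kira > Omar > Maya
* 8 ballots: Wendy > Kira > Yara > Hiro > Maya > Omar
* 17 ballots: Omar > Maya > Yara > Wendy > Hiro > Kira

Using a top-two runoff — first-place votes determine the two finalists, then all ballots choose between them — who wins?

Round 1 first-place votes: Maya 0, Wendy 31, Kira 12, Yara 4, Hiro 6, Omar 17. Wendy and Omar advance.
Runoff: Wendy is ranked above Omar on 37 ballots, Omar above Wendy on 33.

Wendy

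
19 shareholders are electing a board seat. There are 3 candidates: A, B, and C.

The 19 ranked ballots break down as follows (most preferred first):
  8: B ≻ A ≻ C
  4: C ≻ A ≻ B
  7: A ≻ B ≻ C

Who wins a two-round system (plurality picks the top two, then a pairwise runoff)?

Round 1 first-place votes: A 7, B 8, C 4. B and A advance.
Runoff: B is ranked above A on 8 ballots, A above B on 11.

A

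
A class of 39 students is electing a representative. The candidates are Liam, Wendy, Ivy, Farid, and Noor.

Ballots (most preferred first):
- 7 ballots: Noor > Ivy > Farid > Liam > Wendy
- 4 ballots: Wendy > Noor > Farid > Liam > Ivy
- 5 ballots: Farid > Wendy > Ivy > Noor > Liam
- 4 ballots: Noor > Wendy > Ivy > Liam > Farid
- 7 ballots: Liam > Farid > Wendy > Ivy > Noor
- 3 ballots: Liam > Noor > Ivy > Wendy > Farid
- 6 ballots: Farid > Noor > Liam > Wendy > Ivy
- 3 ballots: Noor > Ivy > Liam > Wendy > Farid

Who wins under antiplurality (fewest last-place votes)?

Last-place votes: Liam 5, Wendy 7, Ivy 10, Farid 10, Noor 7.

Liam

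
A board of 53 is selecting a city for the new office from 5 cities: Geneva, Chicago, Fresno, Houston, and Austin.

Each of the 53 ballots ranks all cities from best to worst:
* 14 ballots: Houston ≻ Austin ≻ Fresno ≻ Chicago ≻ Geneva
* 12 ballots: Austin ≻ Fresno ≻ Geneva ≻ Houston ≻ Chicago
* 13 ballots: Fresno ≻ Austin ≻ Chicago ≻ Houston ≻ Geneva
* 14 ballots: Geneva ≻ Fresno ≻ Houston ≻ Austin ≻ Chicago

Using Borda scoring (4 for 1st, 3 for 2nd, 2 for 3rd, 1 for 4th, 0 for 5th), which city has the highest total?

Geneva: 14×0 + 12×2 + 13×0 + 14×4 = 80
Chicago: 14×1 + 12×0 + 13×2 + 14×0 = 40
Fresno: 14×2 + 12×3 + 13×4 + 14×3 = 158
Houston: 14×4 + 12×1 + 13×1 + 14×2 = 109
Austin: 14×3 + 12×4 + 13×3 + 14×1 = 143

Fresno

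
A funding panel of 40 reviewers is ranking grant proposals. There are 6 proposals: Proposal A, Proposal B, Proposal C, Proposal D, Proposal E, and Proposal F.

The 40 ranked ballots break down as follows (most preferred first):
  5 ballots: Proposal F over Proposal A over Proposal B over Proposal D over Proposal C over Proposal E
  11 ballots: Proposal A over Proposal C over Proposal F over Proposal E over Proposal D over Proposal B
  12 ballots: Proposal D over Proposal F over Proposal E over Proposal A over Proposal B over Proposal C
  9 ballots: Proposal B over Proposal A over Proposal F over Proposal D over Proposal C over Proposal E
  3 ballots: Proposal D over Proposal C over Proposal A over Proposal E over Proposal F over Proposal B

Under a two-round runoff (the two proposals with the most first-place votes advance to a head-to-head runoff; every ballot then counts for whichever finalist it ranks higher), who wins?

Round 1 first-place votes: Proposal A 11, Proposal B 9, Proposal C 0, Proposal D 15, Proposal E 0, Proposal F 5. Proposal D and Proposal A advance.
Runoff: Proposal D is ranked above Proposal A on 15 ballots, Proposal A above Proposal D on 25.

Proposal A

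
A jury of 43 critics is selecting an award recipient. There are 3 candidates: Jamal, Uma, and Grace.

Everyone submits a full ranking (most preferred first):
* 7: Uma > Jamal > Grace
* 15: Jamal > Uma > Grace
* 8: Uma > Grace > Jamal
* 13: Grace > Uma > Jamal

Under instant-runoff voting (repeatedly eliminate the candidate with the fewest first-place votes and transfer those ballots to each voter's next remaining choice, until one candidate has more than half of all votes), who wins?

Uma

Round 1: Jamal 15, Uma 15, Grace 13. Grace eliminated.
Round 2: Jamal 15, Uma 28. Uma has a majority (≥22).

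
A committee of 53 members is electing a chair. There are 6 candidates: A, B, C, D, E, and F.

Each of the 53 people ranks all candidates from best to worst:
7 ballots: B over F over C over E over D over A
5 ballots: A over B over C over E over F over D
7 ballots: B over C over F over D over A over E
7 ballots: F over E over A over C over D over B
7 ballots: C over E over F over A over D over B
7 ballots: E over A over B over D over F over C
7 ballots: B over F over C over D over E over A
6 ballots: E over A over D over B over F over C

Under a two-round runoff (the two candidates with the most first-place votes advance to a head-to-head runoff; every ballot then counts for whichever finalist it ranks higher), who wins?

Round 1 first-place votes: A 5, B 21, C 7, D 0, E 13, F 7. B and E advance.
Runoff: B is ranked above E on 26 ballots, E above B on 27.

E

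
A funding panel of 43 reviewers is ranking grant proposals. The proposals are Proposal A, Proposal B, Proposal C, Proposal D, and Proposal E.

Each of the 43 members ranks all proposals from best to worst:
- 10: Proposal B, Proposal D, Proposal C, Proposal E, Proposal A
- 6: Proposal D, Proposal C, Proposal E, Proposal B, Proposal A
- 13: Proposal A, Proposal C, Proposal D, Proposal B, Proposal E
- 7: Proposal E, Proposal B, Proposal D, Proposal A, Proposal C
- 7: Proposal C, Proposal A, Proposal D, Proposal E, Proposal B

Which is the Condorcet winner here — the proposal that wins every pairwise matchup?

Proposal D

Proposal D vs Proposal A: 23–20
Proposal D vs Proposal B: 26–17
Proposal D vs Proposal C: 23–20
Proposal D vs Proposal E: 36–7
Proposal D beats every other proposal.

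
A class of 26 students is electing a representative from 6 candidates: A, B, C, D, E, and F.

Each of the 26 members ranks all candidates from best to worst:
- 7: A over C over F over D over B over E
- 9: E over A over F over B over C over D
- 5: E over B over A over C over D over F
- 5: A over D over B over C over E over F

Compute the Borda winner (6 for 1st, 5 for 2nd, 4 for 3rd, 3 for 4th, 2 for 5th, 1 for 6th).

A: 7×6 + 9×5 + 5×4 + 5×6 = 137
B: 7×2 + 9×3 + 5×5 + 5×4 = 86
C: 7×5 + 9×2 + 5×3 + 5×3 = 83
D: 7×3 + 9×1 + 5×2 + 5×5 = 65
E: 7×1 + 9×6 + 5×6 + 5×2 = 101
F: 7×4 + 9×4 + 5×1 + 5×1 = 74

A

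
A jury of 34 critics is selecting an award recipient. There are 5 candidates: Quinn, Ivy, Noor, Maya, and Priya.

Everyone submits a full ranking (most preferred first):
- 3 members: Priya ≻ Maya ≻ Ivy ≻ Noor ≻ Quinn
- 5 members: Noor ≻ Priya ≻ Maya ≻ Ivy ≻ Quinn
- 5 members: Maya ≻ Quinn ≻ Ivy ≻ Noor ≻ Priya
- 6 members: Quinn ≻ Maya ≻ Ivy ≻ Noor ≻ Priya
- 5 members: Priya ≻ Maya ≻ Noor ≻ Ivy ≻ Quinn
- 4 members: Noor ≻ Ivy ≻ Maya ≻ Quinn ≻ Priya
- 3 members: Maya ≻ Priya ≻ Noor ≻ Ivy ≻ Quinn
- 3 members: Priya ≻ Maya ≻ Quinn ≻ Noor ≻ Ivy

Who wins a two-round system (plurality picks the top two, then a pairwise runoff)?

Noor

Round 1 first-place votes: Quinn 6, Ivy 0, Noor 9, Maya 8, Priya 11. Priya and Noor advance.
Runoff: Priya is ranked above Noor on 14 ballots, Noor above Priya on 20.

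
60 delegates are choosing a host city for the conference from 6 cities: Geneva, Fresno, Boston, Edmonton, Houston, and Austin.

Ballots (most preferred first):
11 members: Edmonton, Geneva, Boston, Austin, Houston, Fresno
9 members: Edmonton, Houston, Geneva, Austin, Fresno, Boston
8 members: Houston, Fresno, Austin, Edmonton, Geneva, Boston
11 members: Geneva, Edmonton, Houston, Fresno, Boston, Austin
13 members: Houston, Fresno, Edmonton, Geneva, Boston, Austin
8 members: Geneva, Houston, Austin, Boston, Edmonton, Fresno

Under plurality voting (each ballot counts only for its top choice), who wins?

First-place votes: Geneva 19, Fresno 0, Boston 0, Edmonton 20, Houston 21, Austin 0.

Houston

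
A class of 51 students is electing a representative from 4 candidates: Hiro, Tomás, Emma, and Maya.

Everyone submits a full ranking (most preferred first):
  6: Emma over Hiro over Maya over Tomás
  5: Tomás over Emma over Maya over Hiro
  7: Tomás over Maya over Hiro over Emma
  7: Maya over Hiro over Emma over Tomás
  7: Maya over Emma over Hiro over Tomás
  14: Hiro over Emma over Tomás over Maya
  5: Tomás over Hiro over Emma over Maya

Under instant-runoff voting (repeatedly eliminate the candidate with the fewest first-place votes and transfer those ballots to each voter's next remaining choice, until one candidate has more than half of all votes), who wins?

Hiro

Round 1: Hiro 14, Tomás 17, Emma 6, Maya 14. Emma eliminated.
Round 2: Hiro 20, Tomás 17, Maya 14. Maya eliminated.
Round 3: Hiro 34, Tomás 17. Hiro has a majority (≥26).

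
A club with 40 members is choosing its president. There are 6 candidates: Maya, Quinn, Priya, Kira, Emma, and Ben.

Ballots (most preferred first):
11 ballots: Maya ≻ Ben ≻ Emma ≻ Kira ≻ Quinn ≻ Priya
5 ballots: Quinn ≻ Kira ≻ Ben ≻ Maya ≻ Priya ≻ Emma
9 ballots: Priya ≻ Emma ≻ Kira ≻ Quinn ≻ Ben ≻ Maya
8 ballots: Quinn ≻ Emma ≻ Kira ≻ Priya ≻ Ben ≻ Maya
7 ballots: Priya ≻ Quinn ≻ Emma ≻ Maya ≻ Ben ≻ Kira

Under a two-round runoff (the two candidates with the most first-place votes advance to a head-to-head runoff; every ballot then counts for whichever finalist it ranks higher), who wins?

Round 1 first-place votes: Maya 11, Quinn 13, Priya 16, Kira 0, Emma 0, Ben 0. Priya and Quinn advance.
Runoff: Priya is ranked above Quinn on 16 ballots, Quinn above Priya on 24.

Quinn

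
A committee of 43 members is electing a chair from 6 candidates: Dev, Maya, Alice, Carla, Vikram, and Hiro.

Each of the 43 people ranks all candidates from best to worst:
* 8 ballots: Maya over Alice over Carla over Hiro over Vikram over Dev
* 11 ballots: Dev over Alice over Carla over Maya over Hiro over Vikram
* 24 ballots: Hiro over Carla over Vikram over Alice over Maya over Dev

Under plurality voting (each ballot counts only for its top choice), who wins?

Hiro

First-place votes: Dev 11, Maya 8, Alice 0, Carla 0, Vikram 0, Hiro 24.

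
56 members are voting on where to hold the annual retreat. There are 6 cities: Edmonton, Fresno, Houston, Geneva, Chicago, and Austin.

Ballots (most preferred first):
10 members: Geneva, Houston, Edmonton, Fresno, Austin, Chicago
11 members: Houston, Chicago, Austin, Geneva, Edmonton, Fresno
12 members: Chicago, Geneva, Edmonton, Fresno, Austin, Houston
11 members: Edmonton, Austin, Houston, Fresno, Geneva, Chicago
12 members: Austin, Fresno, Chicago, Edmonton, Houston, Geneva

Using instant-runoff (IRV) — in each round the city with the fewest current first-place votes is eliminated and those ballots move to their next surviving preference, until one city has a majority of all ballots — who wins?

Round 1: Edmonton 11, Fresno 0, Houston 11, Geneva 10, Chicago 12, Austin 12. Fresno eliminated.
Round 2: Edmonton 11, Houston 11, Geneva 10, Chicago 12, Austin 12. Geneva eliminated.
Round 3: Edmonton 11, Houston 21, Chicago 12, Austin 12. Edmonton eliminated.
Round 4: Houston 21, Chicago 12, Austin 23. Chicago eliminated.
Round 5: Houston 21, Austin 35. Austin has a majority (≥29).

Austin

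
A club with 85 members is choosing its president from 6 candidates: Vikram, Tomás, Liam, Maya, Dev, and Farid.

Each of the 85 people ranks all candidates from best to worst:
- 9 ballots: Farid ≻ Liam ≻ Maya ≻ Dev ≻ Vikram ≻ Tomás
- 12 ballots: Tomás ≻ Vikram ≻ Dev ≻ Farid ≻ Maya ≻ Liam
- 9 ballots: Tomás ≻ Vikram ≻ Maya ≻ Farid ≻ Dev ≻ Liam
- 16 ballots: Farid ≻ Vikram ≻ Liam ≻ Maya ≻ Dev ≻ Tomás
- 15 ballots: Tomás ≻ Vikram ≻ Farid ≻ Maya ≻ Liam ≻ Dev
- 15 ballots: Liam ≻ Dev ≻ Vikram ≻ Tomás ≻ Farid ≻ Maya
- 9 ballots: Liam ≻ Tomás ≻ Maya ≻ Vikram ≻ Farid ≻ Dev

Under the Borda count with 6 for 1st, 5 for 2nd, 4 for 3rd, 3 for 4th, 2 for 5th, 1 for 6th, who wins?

Vikram: 9×2 + 12×5 + 9×5 + 16×5 + 15×5 + 15×4 + 9×3 = 365
Tomás: 9×1 + 12×6 + 9×6 + 16×1 + 15×6 + 15×3 + 9×5 = 331
Liam: 9×5 + 12×1 + 9×1 + 16×4 + 15×2 + 15×6 + 9×6 = 304
Maya: 9×4 + 12×2 + 9×4 + 16×3 + 15×3 + 15×1 + 9×4 = 240
Dev: 9×3 + 12×4 + 9×2 + 16×2 + 15×1 + 15×5 + 9×1 = 224
Farid: 9×6 + 12×3 + 9×3 + 16×6 + 15×4 + 15×2 + 9×2 = 321

Vikram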